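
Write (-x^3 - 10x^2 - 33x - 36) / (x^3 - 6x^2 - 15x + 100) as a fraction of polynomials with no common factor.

By polynomial division,
  -x^3 - 10x^2 - 33x - 36 = (-1)(x^3 - 6x^2 - 15x + 100) + (-16x^2 - 48x + 64)
  x^3 - 6x^2 - 15x + 100 = (-(1/16)x + 9/16)(-16x^2 - 48x + 64) + (16x + 64)
  -16x^2 - 48x + 64 = (-x + 1)(16x + 64) + (0)
Last nonzero remainder: 16x + 64. Dividing through by 16 gives the monic gcd x + 4.
Cancel x + 4 from numerator and denominator to get the reduced form.

(-x^2 - 6x - 9)/(x^2 - 10x + 25)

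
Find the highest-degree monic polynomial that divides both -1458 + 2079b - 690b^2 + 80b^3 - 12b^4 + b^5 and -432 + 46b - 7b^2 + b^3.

Euclidean algorithm in ℚ[b]:
  b^5 - 12b^4 + 80b^3 - 690b^2 + 2079b - 1458 = (b^2 - 5b - 1)(b^3 - 7b^2 + 46b - 432) + (-35b^2 - 35b - 1890)
  b^3 - 7b^2 + 46b - 432 = (-(1/35)b + 8/35)(-35b^2 - 35b - 1890) + (0)
Last nonzero remainder: -35b^2 - 35b - 1890. Dividing through by -35 gives the monic gcd b^2 + b + 54.

54 + b + b^2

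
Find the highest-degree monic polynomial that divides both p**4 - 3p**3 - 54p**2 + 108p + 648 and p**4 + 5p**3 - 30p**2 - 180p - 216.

Euclidean algorithm in ℚ[p]:
  p**4 - 3p**3 - 54p**2 + 108p + 648 = (p**4 + 5p**3 - 30p**2 - 180p - 216) + (-8p**3 - 24p**2 + 288p + 864)
  p**4 + 5p**3 - 30p**2 - 180p - 216 = (-(1/8)p - 1/4)(-8p**3 - 24p**2 + 288p + 864) + (0)
Last nonzero remainder: -8p**3 - 24p**2 + 288p + 864. Dividing through by -8 gives the monic gcd p**3 + 3p**2 - 36p - 108.

p**3 + 3p**2 - 36p - 108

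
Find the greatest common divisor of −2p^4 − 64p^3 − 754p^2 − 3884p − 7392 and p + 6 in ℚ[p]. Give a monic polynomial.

Euclidean algorithm in ℚ[p]:
  −2p^4 − 64p^3 − 754p^2 − 3884p − 7392 = (−2p^3 − 52p^2 − 442p − 1232)(p + 6) + (0)
The last nonzero remainder p + 6 is already monic.

p + 6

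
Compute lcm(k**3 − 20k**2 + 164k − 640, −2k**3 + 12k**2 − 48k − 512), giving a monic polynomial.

Apply the Euclidean algorithm:
  k**3 − 20k**2 + 164k − 640 = (−1/2)(−2k**3 + 12k**2 − 48k − 512) + (−14k**2 + 140k − 896)
  −2k**3 + 12k**2 − 48k − 512 = ((1/7)k + 4/7)(−14k**2 + 140k − 896) + (0)
Last nonzero remainder: −14k**2 + 140k − 896. Dividing through by −14 gives the monic gcd k**2 − 10k + 64.
Then lcm(f, g) = f·g / gcd(f, g); expanding and making the result monic gives the answer.

k**4 − 16k**3 + 84k**2 + 16k − 2560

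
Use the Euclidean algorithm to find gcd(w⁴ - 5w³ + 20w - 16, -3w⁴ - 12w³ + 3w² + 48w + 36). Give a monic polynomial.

Apply the Euclidean algorithm:
  w⁴ - 5w³ + 20w - 16 = (-1/3)(-3w⁴ - 12w³ + 3w² + 48w + 36) + (-9w³ + w² + 36w - 4)
  -3w⁴ - 12w³ + 3w² + 48w + 36 = ((1/3)w + 37/27)(-9w³ + w² + 36w - 4) + (-(280/27)w² + 1120/27)
  -9w³ + w² + 36w - 4 = ((243/280)w - 27/280)(-(280/27)w² + 1120/27) + (0)
Last nonzero remainder: -(280/27)w² + 1120/27. Dividing through by -280/27 gives the monic gcd w² - 4.

w² - 4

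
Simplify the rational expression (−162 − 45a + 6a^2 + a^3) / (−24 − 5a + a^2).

(−54 + 3a + a^2)/(−8 + a)

Apply the Euclidean algorithm:
  a^3 + 6a^2 − 45a − 162 = (a + 11)(a^2 − 5a − 24) + (34a + 102)
  a^2 − 5a − 24 = ((1/34)a − 4/17)(34a + 102) + (0)
Last nonzero remainder: 34a + 102. Dividing through by 34 gives the monic gcd a + 3.
Cancel a + 3 from numerator and denominator to get the reduced form.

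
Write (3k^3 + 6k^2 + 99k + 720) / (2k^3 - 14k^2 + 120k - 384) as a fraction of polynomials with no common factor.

(3k + 15)/(2k - 8)

By polynomial division,
  3k^3 + 6k^2 + 99k + 720 = (3/2)(2k^3 - 14k^2 + 120k - 384) + (27k^2 - 81k + 1296)
  2k^3 - 14k^2 + 120k - 384 = ((2/27)k - 8/27)(27k^2 - 81k + 1296) + (0)
Last nonzero remainder: 27k^2 - 81k + 1296. Dividing through by 27 gives the monic gcd k^2 - 3k + 48.
Cancel k^2 - 3k + 48 from numerator and denominator to get the reduced form.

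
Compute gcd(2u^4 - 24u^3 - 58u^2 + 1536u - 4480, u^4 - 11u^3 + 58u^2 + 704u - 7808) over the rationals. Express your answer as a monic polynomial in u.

Repeated division with remainder:
  2u^4 - 24u^3 - 58u^2 + 1536u - 4480 = (2)(u^4 - 11u^3 + 58u^2 + 704u - 7808) + (-2u^3 - 174u^2 + 128u + 11136)
  u^4 - 11u^3 + 58u^2 + 704u - 7808 = (-(1/2)u + 49)(-2u^3 - 174u^2 + 128u + 11136) + (8648u^2 - 553472)
  -2u^3 - 174u^2 + 128u + 11136 = (-(1/4324)u - 87/4324)(8648u^2 - 553472) + (0)
Last nonzero remainder: 8648u^2 - 553472. Dividing through by 8648 gives the monic gcd u^2 - 64.

u^2 - 64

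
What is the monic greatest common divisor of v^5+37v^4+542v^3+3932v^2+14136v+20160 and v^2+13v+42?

Euclidean algorithm in ℚ[v]:
  v^5+37v^4+542v^3+3932v^2+14136v+20160 = (v^3+24v^2+188v+480)(v^2+13v+42) + (0)
The last nonzero remainder v^2+13v+42 is already monic.

v^2+13v+42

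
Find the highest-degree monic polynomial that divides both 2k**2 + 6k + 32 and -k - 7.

1

By polynomial division,
  2k**2 + 6k + 32 = (-2k + 8)(-k - 7) + (88)
  -k - 7 = (-(1/88)k - 7/88)(88) + (0)
The last nonzero remainder is the constant 88, so the polynomials are coprime and gcd = 1.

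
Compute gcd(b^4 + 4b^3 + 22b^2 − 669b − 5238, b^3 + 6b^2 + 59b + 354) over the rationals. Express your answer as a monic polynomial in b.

b + 6

Apply the Euclidean algorithm:
  b^4 + 4b^3 + 22b^2 − 669b − 5238 = (b − 2)(b^3 + 6b^2 + 59b + 354) + (−25b^2 − 905b − 4530)
  b^3 + 6b^2 + 59b + 354 = (−(1/25)b + 151/125)(−25b^2 − 905b − 4530) + ((24276/25)b + 145656/25)
  −25b^2 − 905b − 4530 = (−(625/24276)b − 18875/24276)((24276/25)b + 145656/25) + (0)
Last nonzero remainder: (24276/25)b + 145656/25. Dividing through by 24276/25 gives the monic gcd b + 6.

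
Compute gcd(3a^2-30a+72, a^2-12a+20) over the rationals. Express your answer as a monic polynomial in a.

Repeated division with remainder:
  3a^2-30a+72 = (3)(a^2-12a+20) + (6a+12)
  a^2-12a+20 = ((1/6)a-7/3)(6a+12) + (48)
  6a+12 = ((1/8)a+1/4)(48) + (0)
The last nonzero remainder is the constant 48, so the polynomials are coprime and gcd = 1.

1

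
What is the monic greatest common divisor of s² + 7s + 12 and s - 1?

1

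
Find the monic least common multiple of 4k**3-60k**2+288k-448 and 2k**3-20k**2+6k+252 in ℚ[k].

Apply the Euclidean algorithm:
  4k**3-60k**2+288k-448 = (2)(2k**3-20k**2+6k+252) + (-20k**2+276k-952)
  2k**3-20k**2+6k+252 = (-(1/10)k-19/50)(-20k**2+276k-952) + ((392/25)k-2744/25)
  -20k**2+276k-952 = (-(125/98)k+425/49)((392/25)k-2744/25) + (0)
Last nonzero remainder: (392/25)k-2744/25. Dividing through by 392/25 gives the monic gcd k-7.
Then lcm(f, g) = f·g / gcd(f, g); expanding and making the result monic gives the answer.

k**5-18k**4+99k**3-58k**2-960k+2016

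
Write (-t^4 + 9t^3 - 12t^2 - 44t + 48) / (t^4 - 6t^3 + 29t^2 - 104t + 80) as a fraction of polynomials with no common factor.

Euclidean algorithm in ℚ[t]:
  -t^4 + 9t^3 - 12t^2 - 44t + 48 = (-1)(t^4 - 6t^3 + 29t^2 - 104t + 80) + (3t^3 + 17t^2 - 148t + 128)
  t^4 - 6t^3 + 29t^2 - 104t + 80 = ((1/3)t - 35/9)(3t^3 + 17t^2 - 148t + 128) + ((1300/9)t^2 - (6500/9)t + 5200/9)
  3t^3 + 17t^2 - 148t + 128 = ((27/1300)t + 72/325)((1300/9)t^2 - (6500/9)t + 5200/9) + (0)
Last nonzero remainder: (1300/9)t^2 - (6500/9)t + 5200/9. Dividing through by 1300/9 gives the monic gcd t^2 - 5t + 4.
Cancel t^2 - 5t + 4 from numerator and denominator to get the reduced form.

(-t^2 + 4t + 12)/(t^2 - t + 20)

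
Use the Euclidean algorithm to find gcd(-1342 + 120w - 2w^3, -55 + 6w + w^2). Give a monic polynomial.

Repeated division with remainder:
  -2w^3 + 120w - 1342 = (-2w + 12)(w^2 + 6w - 55) + (-62w - 682)
  w^2 + 6w - 55 = (-(1/62)w + 5/62)(-62w - 682) + (0)
Last nonzero remainder: -62w - 682. Dividing through by -62 gives the monic gcd w + 11.

11 + w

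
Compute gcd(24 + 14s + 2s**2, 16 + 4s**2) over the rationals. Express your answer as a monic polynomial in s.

1

Repeated division with remainder:
  2s**2 + 14s + 24 = (1/2)(4s**2 + 16) + (14s + 16)
  4s**2 + 16 = ((2/7)s − 16/49)(14s + 16) + (1040/49)
  14s + 16 = ((343/520)s + 49/65)(1040/49) + (0)
The last nonzero remainder is the constant 1040/49, so the polynomials are coprime and gcd = 1.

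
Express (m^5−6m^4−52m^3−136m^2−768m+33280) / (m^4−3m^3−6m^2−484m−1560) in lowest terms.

(m^2−64)/(m+3)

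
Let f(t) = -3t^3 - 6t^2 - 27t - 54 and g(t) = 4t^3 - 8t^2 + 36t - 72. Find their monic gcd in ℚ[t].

t^2 + 9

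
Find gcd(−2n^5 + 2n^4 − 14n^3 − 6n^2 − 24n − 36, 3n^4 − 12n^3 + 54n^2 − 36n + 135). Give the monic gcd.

Repeated division with remainder:
  −2n^5 + 2n^4 − 14n^3 − 6n^2 − 24n − 36 = (−(2/3)n − 2)(3n^4 − 12n^3 + 54n^2 − 36n + 135) + (−2n^3 + 78n^2 − 6n + 234)
  3n^4 − 12n^3 + 54n^2 − 36n + 135 = (−(3/2)n − 105/2)(−2n^3 + 78n^2 − 6n + 234) + (4140n^2 + 12420)
  −2n^3 + 78n^2 − 6n + 234 = (−(1/2070)n + 13/690)(4140n^2 + 12420) + (0)
Last nonzero remainder: 4140n^2 + 12420. Dividing through by 4140 gives the monic gcd n^2 + 3.

n^2 + 3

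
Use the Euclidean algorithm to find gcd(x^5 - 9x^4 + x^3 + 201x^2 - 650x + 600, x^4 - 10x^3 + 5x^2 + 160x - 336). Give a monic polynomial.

x^2 - 7x + 12

Euclidean algorithm in ℚ[x]:
  x^5 - 9x^4 + x^3 + 201x^2 - 650x + 600 = (x + 1)(x^4 - 10x^3 + 5x^2 + 160x - 336) + (6x^3 + 36x^2 - 474x + 936)
  x^4 - 10x^3 + 5x^2 + 160x - 336 = ((1/6)x - 8/3)(6x^3 + 36x^2 - 474x + 936) + (180x^2 - 1260x + 2160)
  6x^3 + 36x^2 - 474x + 936 = ((1/30)x + 13/30)(180x^2 - 1260x + 2160) + (0)
Last nonzero remainder: 180x^2 - 1260x + 2160. Dividing through by 180 gives the monic gcd x^2 - 7x + 12.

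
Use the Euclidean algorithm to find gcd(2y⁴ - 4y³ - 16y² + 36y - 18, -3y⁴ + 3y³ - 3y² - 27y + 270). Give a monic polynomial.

y² - 9

Euclidean algorithm in ℚ[y]:
  2y⁴ - 4y³ - 16y² + 36y - 18 = (-2/3)(-3y⁴ + 3y³ - 3y² - 27y + 270) + (-2y³ - 18y² + 18y + 162)
  -3y⁴ + 3y³ - 3y² - 27y + 270 = ((3/2)y - 15)(-2y³ - 18y² + 18y + 162) + (-300y² + 2700)
  -2y³ - 18y² + 18y + 162 = ((1/150)y + 3/50)(-300y² + 2700) + (0)
Last nonzero remainder: -300y² + 2700. Dividing through by -300 gives the monic gcd y² - 9.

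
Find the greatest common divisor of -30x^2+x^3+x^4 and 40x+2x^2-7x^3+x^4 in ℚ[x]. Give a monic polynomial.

-5x+x^2

Repeated division with remainder:
  x^4+x^3-30x^2 = (x^4-7x^3+2x^2+40x) + (8x^3-32x^2-40x)
  x^4-7x^3+2x^2+40x = ((1/8)x-3/8)(8x^3-32x^2-40x) + (-5x^2+25x)
  8x^3-32x^2-40x = (-(8/5)x-8/5)(-5x^2+25x) + (0)
Last nonzero remainder: -5x^2+25x. Dividing through by -5 gives the monic gcd x^2-5x.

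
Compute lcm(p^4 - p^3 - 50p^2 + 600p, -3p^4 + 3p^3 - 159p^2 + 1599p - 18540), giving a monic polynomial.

p^6 + 9p^5 + 43p^4 - 3p^3 + 850p^2 + 61800p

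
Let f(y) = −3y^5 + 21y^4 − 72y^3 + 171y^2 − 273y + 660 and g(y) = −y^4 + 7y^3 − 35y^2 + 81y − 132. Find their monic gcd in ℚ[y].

Euclidean algorithm in ℚ[y]:
  −3y^5 + 21y^4 − 72y^3 + 171y^2 − 273y + 660 = (3y)(−y^4 + 7y^3 − 35y^2 + 81y − 132) + (33y^3 − 72y^2 + 123y + 660)
  −y^4 + 7y^3 − 35y^2 + 81y − 132 = (−(1/33)y + 53/363)(33y^3 − 72y^2 + 123y + 660) + (−(2512/121)y^2 + (10048/121)y − 2512/11)
  33y^3 − 72y^2 + 123y + 660 = (−(3993/2512)y − 1815/628)(−(2512/121)y^2 + (10048/121)y − 2512/11) + (0)
Last nonzero remainder: −(2512/121)y^2 + (10048/121)y − 2512/11. Dividing through by −2512/121 gives the monic gcd y^2 − 4y + 11.

y^2 − 4y + 11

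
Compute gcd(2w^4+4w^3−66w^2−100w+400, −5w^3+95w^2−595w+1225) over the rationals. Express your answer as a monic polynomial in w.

Euclidean algorithm in ℚ[w]:
  2w^4+4w^3−66w^2−100w+400 = (−(2/5)w−42/5)(−5w^3+95w^2−595w+1225) + (494w^2−4608w+10690)
  −5w^3+95w^2−595w+1225 = (−(5/494)w+11945/122018)(494w^2−4608w+10690) + (−(2178000/61009)w+10890000/61009)
  494w^2−4608w+10690 = (−(15069223/1089000)w+65218621/1089000)(−(2178000/61009)w+10890000/61009) + (0)
Last nonzero remainder: −(2178000/61009)w+10890000/61009. Dividing through by −2178000/61009 gives the monic gcd w−5.

w−5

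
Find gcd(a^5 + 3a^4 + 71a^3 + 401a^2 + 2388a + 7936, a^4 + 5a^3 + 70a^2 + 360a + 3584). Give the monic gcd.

Euclidean algorithm in ℚ[a]:
  a^5 + 3a^4 + 71a^3 + 401a^2 + 2388a + 7936 = (a - 2)(a^4 + 5a^3 + 70a^2 + 360a + 3584) + (11a^3 + 181a^2 - 476a + 15104)
  a^4 + 5a^3 + 70a^2 + 360a + 3584 = ((1/11)a - 126/121)(11a^3 + 181a^2 - 476a + 15104) + ((36512/121)a^2 - (182560/121)a + 2336768/121)
  11a^3 + 181a^2 - 476a + 15104 = ((1331/36512)a + 7139/9128)((36512/121)a^2 - (182560/121)a + 2336768/121) + (0)
Last nonzero remainder: (36512/121)a^2 - (182560/121)a + 2336768/121. Dividing through by 36512/121 gives the monic gcd a^2 - 5a + 64.

a^2 - 5a + 64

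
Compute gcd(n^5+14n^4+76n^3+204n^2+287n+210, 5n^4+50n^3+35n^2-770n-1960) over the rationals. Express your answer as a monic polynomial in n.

Apply the Euclidean algorithm:
  n^5+14n^4+76n^3+204n^2+287n+210 = ((1/5)n+4/5)(5n^4+50n^3+35n^2-770n-1960) + (29n^3+330n^2+1295n+1778)
  5n^4+50n^3+35n^2-770n-1960 = ((5/29)n-200/841)(29n^3+330n^2+1295n+1778) + (-(92340/841)n^2-(646380/841)n-1292760/841)
  29n^3+330n^2+1295n+1778 = (-(24389/92340)n-106807/92340)(-(92340/841)n^2-(646380/841)n-1292760/841) + (0)
Last nonzero remainder: -(92340/841)n^2-(646380/841)n-1292760/841. Dividing through by -92340/841 gives the monic gcd n^2+7n+14.

n^2+7n+14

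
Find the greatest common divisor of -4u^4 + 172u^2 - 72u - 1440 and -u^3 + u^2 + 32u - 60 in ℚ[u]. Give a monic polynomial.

Repeated division with remainder:
  -4u^4 + 172u^2 - 72u - 1440 = (4u + 4)(-u^3 + u^2 + 32u - 60) + (40u^2 + 40u - 1200)
  -u^3 + u^2 + 32u - 60 = (-(1/40)u + 1/20)(40u^2 + 40u - 1200) + (0)
Last nonzero remainder: 40u^2 + 40u - 1200. Dividing through by 40 gives the monic gcd u^2 + u - 30.

u^2 + u - 30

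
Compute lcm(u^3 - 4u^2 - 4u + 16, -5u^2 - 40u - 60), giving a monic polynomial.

u^4 + 2u^3 - 28u^2 - 8u + 96

Apply the Euclidean algorithm:
  u^3 - 4u^2 - 4u + 16 = (-(1/5)u + 12/5)(-5u^2 - 40u - 60) + (80u + 160)
  -5u^2 - 40u - 60 = (-(1/16)u - 3/8)(80u + 160) + (0)
Last nonzero remainder: 80u + 160. Dividing through by 80 gives the monic gcd u + 2.
Then lcm(f, g) = f·g / gcd(f, g); expanding and making the result monic gives the answer.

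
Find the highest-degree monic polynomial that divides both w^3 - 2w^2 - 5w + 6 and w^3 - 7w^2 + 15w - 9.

w^2 - 4w + 3

Repeated division with remainder:
  w^3 - 2w^2 - 5w + 6 = (w^3 - 7w^2 + 15w - 9) + (5w^2 - 20w + 15)
  w^3 - 7w^2 + 15w - 9 = ((1/5)w - 3/5)(5w^2 - 20w + 15) + (0)
Last nonzero remainder: 5w^2 - 20w + 15. Dividing through by 5 gives the monic gcd w^2 - 4w + 3.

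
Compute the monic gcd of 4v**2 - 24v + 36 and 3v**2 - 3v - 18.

v - 3

Apply the Euclidean algorithm:
  4v**2 - 24v + 36 = (4/3)(3v**2 - 3v - 18) + (-20v + 60)
  3v**2 - 3v - 18 = (-(3/20)v - 3/10)(-20v + 60) + (0)
Last nonzero remainder: -20v + 60. Dividing through by -20 gives the monic gcd v - 3.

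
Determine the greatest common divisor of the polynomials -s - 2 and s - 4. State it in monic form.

Repeated division with remainder:
  -s - 2 = (-1)(s - 4) + (-6)
  s - 4 = (-(1/6)s + 2/3)(-6) + (0)
The last nonzero remainder is the constant -6, so the polynomials are coprime and gcd = 1.

1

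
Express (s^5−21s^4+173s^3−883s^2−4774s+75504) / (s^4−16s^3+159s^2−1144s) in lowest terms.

(s^2−5s−66)/(s)

Euclidean algorithm in ℚ[s]:
  s^5−21s^4+173s^3−883s^2−4774s+75504 = (s−5)(s^4−16s^3+159s^2−1144s) + (−66s^3+1056s^2−10494s+75504)
  s^4−16s^3+159s^2−1144s = (−(1/66)s)(−66s^3+1056s^2−10494s+75504) + (0)
Last nonzero remainder: −66s^3+1056s^2−10494s+75504. Dividing through by −66 gives the monic gcd s^3−16s^2+159s−1144.
Cancel s^3−16s^2+159s−1144 from numerator and denominator to get the reduced form.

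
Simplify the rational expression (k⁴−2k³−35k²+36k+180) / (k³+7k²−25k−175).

Euclidean algorithm in ℚ[k]:
  k⁴−2k³−35k²+36k+180 = (k−9)(k³+7k²−25k−175) + (53k²−14k−1395)
  k³+7k²−25k−175 = ((1/53)k+385/2809)(53k²−14k−1395) + ((9100/2809)k+45500/2809)
  53k²−14k−1395 = ((148877/9100)k−783711/9100)((9100/2809)k+45500/2809) + (0)
Last nonzero remainder: (9100/2809)k+45500/2809. Dividing through by 9100/2809 gives the monic gcd k+5.
Cancel k+5 from numerator and denominator to get the reduced form.

(k³−7k²+36)/(k²+2k−35)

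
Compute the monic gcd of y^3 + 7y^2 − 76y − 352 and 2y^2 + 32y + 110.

y + 11

Apply the Euclidean algorithm:
  y^3 + 7y^2 − 76y − 352 = ((1/2)y − 9/2)(2y^2 + 32y + 110) + (13y + 143)
  2y^2 + 32y + 110 = ((2/13)y + 10/13)(13y + 143) + (0)
Last nonzero remainder: 13y + 143. Dividing through by 13 gives the monic gcd y + 11.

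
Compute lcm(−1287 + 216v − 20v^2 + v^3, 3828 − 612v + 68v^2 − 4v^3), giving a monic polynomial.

Apply the Euclidean algorithm:
  v^3 − 20v^2 + 216v − 1287 = (−1/4)(−4v^3 + 68v^2 − 612v + 3828) + (−3v^2 + 63v − 330)
  −4v^3 + 68v^2 − 612v + 3828 = ((4/3)v + 16/3)(−3v^2 + 63v − 330) + (−508v + 5588)
  −3v^2 + 63v − 330 = ((3/508)v − 15/254)(−508v + 5588) + (0)
Last nonzero remainder: −508v + 5588. Dividing through by −508 gives the monic gcd v − 11.
Then lcm(f, g) = f·g / gcd(f, g); expanding and making the result monic gives the answer.

−111969 + 26514v − 4323v^2 + 423v^3 − 26v^4 + v^5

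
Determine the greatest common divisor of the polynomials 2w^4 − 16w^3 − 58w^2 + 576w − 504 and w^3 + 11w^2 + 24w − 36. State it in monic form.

w^2 + 5w − 6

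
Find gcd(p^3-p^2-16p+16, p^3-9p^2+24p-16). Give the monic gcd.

By polynomial division,
  p^3-p^2-16p+16 = (p^3-9p^2+24p-16) + (8p^2-40p+32)
  p^3-9p^2+24p-16 = ((1/8)p-1/2)(8p^2-40p+32) + (0)
Last nonzero remainder: 8p^2-40p+32. Dividing through by 8 gives the monic gcd p^2-5p+4.

p^2-5p+4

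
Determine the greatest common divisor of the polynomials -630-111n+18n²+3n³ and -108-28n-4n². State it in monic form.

Euclidean algorithm in ℚ[n]:
  3n³+18n²-111n-630 = (-(3/4)n+3/4)(-4n²-28n-108) + (-171n-549)
  -4n²-28n-108 = ((4/171)n+32/361)(-171n-549) + (-21420/361)
  -171n-549 = ((6859/2380)n+22021/2380)(-21420/361) + (0)
The last nonzero remainder is the constant -21420/361, so the polynomials are coprime and gcd = 1.

1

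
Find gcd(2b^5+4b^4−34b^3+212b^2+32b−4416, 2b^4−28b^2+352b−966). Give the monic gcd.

b^2−4b+23

Apply the Euclidean algorithm:
  2b^5+4b^4−34b^3+212b^2+32b−4416 = (b+2)(2b^4−28b^2+352b−966) + (−6b^3−84b^2+294b−2484)
  2b^4−28b^2+352b−966 = (−(1/3)b+14/3)(−6b^3−84b^2+294b−2484) + (462b^2−1848b+10626)
  −6b^3−84b^2+294b−2484 = (−(1/77)b−18/77)(462b^2−1848b+10626) + (0)
Last nonzero remainder: 462b^2−1848b+10626. Dividing through by 462 gives the monic gcd b^2−4b+23.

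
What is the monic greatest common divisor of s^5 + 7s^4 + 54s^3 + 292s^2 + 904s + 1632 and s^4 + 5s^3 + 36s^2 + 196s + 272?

s^3 + 3s^2 + 30s + 136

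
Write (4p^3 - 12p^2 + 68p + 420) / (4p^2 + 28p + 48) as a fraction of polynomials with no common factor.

Repeated division with remainder:
  4p^3 - 12p^2 + 68p + 420 = (p - 10)(4p^2 + 28p + 48) + (300p + 900)
  4p^2 + 28p + 48 = ((1/75)p + 4/75)(300p + 900) + (0)
Last nonzero remainder: 300p + 900. Dividing through by 300 gives the monic gcd p + 3.
Cancel p + 3 from numerator and denominator to get the reduced form.

(p^2 - 6p + 35)/(p + 4)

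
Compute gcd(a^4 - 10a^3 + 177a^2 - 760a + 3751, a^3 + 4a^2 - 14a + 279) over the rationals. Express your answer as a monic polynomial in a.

a^2 - 5a + 31

Apply the Euclidean algorithm:
  a^4 - 10a^3 + 177a^2 - 760a + 3751 = (a - 14)(a^3 + 4a^2 - 14a + 279) + (247a^2 - 1235a + 7657)
  a^3 + 4a^2 - 14a + 279 = ((1/247)a + 9/247)(247a^2 - 1235a + 7657) + (0)
Last nonzero remainder: 247a^2 - 1235a + 7657. Dividing through by 247 gives the monic gcd a^2 - 5a + 31.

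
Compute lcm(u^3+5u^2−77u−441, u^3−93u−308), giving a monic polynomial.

u^5−2u^4−156u^3−122u^2+6475u+19404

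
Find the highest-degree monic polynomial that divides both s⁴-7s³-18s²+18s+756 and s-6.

s-6

Repeated division with remainder:
  s⁴-7s³-18s²+18s+756 = (s³-s²-24s-126)(s-6) + (0)
The last nonzero remainder s-6 is already monic.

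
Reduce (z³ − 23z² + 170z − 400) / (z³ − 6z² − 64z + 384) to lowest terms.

(z² − 15z + 50)/(z² + 2z − 48)

Apply the Euclidean algorithm:
  z³ − 23z² + 170z − 400 = (z³ − 6z² − 64z + 384) + (−17z² + 234z − 784)
  z³ − 6z² − 64z + 384 = (−(1/17)z − 132/289)(−17z² + 234z − 784) + (−(936/289)z + 7488/289)
  −17z² + 234z − 784 = ((4913/936)z − 14161/468)(−(936/289)z + 7488/289) + (0)
Last nonzero remainder: −(936/289)z + 7488/289. Dividing through by −936/289 gives the monic gcd z − 8.
Cancel z − 8 from numerator and denominator to get the reduced form.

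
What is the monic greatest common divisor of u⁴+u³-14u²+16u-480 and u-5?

u-5

Euclidean algorithm in ℚ[u]:
  u⁴+u³-14u²+16u-480 = (u³+6u²+16u+96)(u-5) + (0)
The last nonzero remainder u-5 is already monic.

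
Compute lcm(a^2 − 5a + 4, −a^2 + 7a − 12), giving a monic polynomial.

Repeated division with remainder:
  a^2 − 5a + 4 = (−1)(−a^2 + 7a − 12) + (2a − 8)
  −a^2 + 7a − 12 = (−(1/2)a + 3/2)(2a − 8) + (0)
Last nonzero remainder: 2a − 8. Dividing through by 2 gives the monic gcd a − 4.
Then lcm(f, g) = f·g / gcd(f, g); expanding and making the result monic gives the answer.

a^3 − 8a^2 + 19a − 12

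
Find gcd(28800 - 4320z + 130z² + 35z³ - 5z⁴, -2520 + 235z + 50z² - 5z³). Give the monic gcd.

-8 + z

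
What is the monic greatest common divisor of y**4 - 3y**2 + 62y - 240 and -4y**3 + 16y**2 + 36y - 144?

y - 3

Apply the Euclidean algorithm:
  y**4 - 3y**2 + 62y - 240 = (-(1/4)y - 1)(-4y**3 + 16y**2 + 36y - 144) + (22y**2 + 62y - 384)
  -4y**3 + 16y**2 + 36y - 144 = (-(2/11)y + 150/121)(22y**2 + 62y - 384) + (-(13392/121)y + 40176/121)
  22y**2 + 62y - 384 = (-(1331/6696)y - 968/837)(-(13392/121)y + 40176/121) + (0)
Last nonzero remainder: -(13392/121)y + 40176/121. Dividing through by -13392/121 gives the monic gcd y - 3.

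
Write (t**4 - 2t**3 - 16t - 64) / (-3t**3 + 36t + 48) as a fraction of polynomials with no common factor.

(-t**2 - 8)/(3t + 6)

Apply the Euclidean algorithm:
  t**4 - 2t**3 - 16t - 64 = (-(1/3)t + 2/3)(-3t**3 + 36t + 48) + (12t**2 - 24t - 96)
  -3t**3 + 36t + 48 = (-(1/4)t - 1/2)(12t**2 - 24t - 96) + (0)
Last nonzero remainder: 12t**2 - 24t - 96. Dividing through by 12 gives the monic gcd t**2 - 2t - 8.
Cancel t**2 - 2t - 8 from numerator and denominator to get the reduced form.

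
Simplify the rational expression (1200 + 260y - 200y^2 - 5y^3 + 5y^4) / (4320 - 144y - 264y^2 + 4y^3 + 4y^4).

(-40 - 10y + 5y^2)/(-144 + 4y^2)

Apply the Euclidean algorithm:
  5y^4 - 5y^3 - 200y^2 + 260y + 1200 = (5/4)(4y^4 + 4y^3 - 264y^2 - 144y + 4320) + (-10y^3 + 130y^2 + 440y - 4200)
  4y^4 + 4y^3 - 264y^2 - 144y + 4320 = (-(2/5)y - 28/5)(-10y^3 + 130y^2 + 440y - 4200) + (640y^2 + 640y - 19200)
  -10y^3 + 130y^2 + 440y - 4200 = (-(1/64)y + 7/32)(640y^2 + 640y - 19200) + (0)
Last nonzero remainder: 640y^2 + 640y - 19200. Dividing through by 640 gives the monic gcd y^2 + y - 30.
Cancel y^2 + y - 30 from numerator and denominator to get the reduced form.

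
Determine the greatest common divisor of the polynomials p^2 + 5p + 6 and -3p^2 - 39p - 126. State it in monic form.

Euclidean algorithm in ℚ[p]:
  p^2 + 5p + 6 = (-1/3)(-3p^2 - 39p - 126) + (-8p - 36)
  -3p^2 - 39p - 126 = ((3/8)p + 51/16)(-8p - 36) + (-45/4)
  -8p - 36 = ((32/45)p + 16/5)(-45/4) + (0)
The last nonzero remainder is the constant -45/4, so the polynomials are coprime and gcd = 1.

1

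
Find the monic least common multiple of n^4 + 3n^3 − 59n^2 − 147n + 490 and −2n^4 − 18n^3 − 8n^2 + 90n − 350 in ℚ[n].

n^6 − 63n^4 + 45n^3 + 636n^2 − 2205n + 2450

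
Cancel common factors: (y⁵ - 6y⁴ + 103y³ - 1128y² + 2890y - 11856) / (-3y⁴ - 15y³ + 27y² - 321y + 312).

(-y³ + 4y² - 82y + 912)/(3y² + 21y - 24)

Euclidean algorithm in ℚ[y]:
  y⁵ - 6y⁴ + 103y³ - 1128y² + 2890y - 11856 = (-(1/3)y + 11/3)(-3y⁴ - 15y³ + 27y² - 321y + 312) + (167y³ - 1334y² + 4171y - 13000)
  -3y⁴ - 15y³ + 27y² - 321y + 312 = (-(3/167)y - 6507/27889)(167y³ - 1334y² + 4171y - 13000) + (-(5837664/27889)y² + (11675328/27889)y - 75889632/27889)
  167y³ - 1334y² + 4171y - 13000 = (-(4657463/5837664)y + 3486125/729708)(-(5837664/27889)y² + (11675328/27889)y - 75889632/27889) + (0)
Last nonzero remainder: -(5837664/27889)y² + (11675328/27889)y - 75889632/27889. Dividing through by -5837664/27889 gives the monic gcd y² - 2y + 13.
Cancel y² - 2y + 13 from numerator and denominator to get the reduced form.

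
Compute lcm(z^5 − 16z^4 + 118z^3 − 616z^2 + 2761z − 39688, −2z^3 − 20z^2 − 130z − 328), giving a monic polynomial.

z^6 − 12z^5 + 54z^4 − 144z^3 + 297z^2 − 28644z − 158752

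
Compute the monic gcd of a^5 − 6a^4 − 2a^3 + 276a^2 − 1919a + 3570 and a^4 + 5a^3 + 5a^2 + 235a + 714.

a^3 + 2a^2 − a + 238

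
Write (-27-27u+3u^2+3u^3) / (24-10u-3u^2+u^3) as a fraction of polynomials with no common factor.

By polynomial division,
  3u^3+3u^2-27u-27 = (3)(u^3-3u^2-10u+24) + (12u^2+3u-99)
  u^3-3u^2-10u+24 = ((1/12)u-13/48)(12u^2+3u-99) + (-(15/16)u-45/16)
  12u^2+3u-99 = (-(64/5)u+176/5)(-(15/16)u-45/16) + (0)
Last nonzero remainder: -(15/16)u-45/16. Dividing through by -15/16 gives the monic gcd u+3.
Cancel u+3 from numerator and denominator to get the reduced form.

(-9-6u+3u^2)/(8-6u+u^2)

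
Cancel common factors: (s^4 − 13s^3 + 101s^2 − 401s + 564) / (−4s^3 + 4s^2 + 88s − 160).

(−s^3 + 9s^2 − 65s + 141)/(4s^2 + 12s − 40)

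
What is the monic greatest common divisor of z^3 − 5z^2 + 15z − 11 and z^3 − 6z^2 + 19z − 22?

Repeated division with remainder:
  z^3 − 5z^2 + 15z − 11 = (z^3 − 6z^2 + 19z − 22) + (z^2 − 4z + 11)
  z^3 − 6z^2 + 19z − 22 = (z − 2)(z^2 − 4z + 11) + (0)
The last nonzero remainder z^2 − 4z + 11 is already monic.

z^2 − 4z + 11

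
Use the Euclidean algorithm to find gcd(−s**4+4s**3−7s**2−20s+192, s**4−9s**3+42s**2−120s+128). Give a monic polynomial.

Repeated division with remainder:
  −s**4+4s**3−7s**2−20s+192 = (−1)(s**4−9s**3+42s**2−120s+128) + (−5s**3+35s**2−140s+320)
  s**4−9s**3+42s**2−120s+128 = (−(1/5)s+2/5)(−5s**3+35s**2−140s+320) + (0)
Last nonzero remainder: −5s**3+35s**2−140s+320. Dividing through by −5 gives the monic gcd s**3−7s**2+28s−64.

s**3−7s**2+28s−64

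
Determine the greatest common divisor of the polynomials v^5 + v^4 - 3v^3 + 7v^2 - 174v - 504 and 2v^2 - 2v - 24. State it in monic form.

v^2 - v - 12

Apply the Euclidean algorithm:
  v^5 + v^4 - 3v^3 + 7v^2 - 174v - 504 = ((1/2)v^3 + v^2 + (11/2)v + 21)(2v^2 - 2v - 24) + (0)
Last nonzero remainder: 2v^2 - 2v - 24. Dividing through by 2 gives the monic gcd v^2 - v - 12.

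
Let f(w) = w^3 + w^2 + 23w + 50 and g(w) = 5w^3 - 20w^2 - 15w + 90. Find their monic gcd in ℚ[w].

w + 2

Euclidean algorithm in ℚ[w]:
  w^3 + w^2 + 23w + 50 = (1/5)(5w^3 - 20w^2 - 15w + 90) + (5w^2 + 26w + 32)
  5w^3 - 20w^2 - 15w + 90 = (w - 46/5)(5w^2 + 26w + 32) + ((961/5)w + 1922/5)
  5w^2 + 26w + 32 = ((25/961)w + 80/961)((961/5)w + 1922/5) + (0)
Last nonzero remainder: (961/5)w + 1922/5. Dividing through by 961/5 gives the monic gcd w + 2.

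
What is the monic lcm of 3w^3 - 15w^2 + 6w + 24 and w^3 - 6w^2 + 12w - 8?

Euclidean algorithm in ℚ[w]:
  3w^3 - 15w^2 + 6w + 24 = (3)(w^3 - 6w^2 + 12w - 8) + (3w^2 - 30w + 48)
  w^3 - 6w^2 + 12w - 8 = ((1/3)w + 4/3)(3w^2 - 30w + 48) + (36w - 72)
  3w^2 - 30w + 48 = ((1/12)w - 2/3)(36w - 72) + (0)
Last nonzero remainder: 36w - 72. Dividing through by 36 gives the monic gcd w - 2.
Then lcm(f, g) = f·g / gcd(f, g); expanding and making the result monic gives the answer.

w^5 - 9w^4 + 26w^3 - 20w^2 - 24w + 32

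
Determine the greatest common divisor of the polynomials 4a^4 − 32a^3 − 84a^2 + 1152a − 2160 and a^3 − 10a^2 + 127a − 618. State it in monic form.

a − 6

Euclidean algorithm in ℚ[a]:
  4a^4 − 32a^3 − 84a^2 + 1152a − 2160 = (4a + 8)(a^3 − 10a^2 + 127a − 618) + (−512a^2 + 2608a + 2784)
  a^3 − 10a^2 + 127a − 618 = (−(1/512)a + 157/16384)(−512a^2 + 2608a + 2784) + ((110025/1024)a − 330075/512)
  −512a^2 + 2608a + 2784 = (−(524288/110025)a − 475136/110025)((110025/1024)a − 330075/512) + (0)
Last nonzero remainder: (110025/1024)a − 330075/512. Dividing through by 110025/1024 gives the monic gcd a − 6.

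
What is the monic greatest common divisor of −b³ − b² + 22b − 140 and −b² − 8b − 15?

1

Euclidean algorithm in ℚ[b]:
  −b³ − b² + 22b − 140 = (b − 7)(−b² − 8b − 15) + (−19b − 245)
  −b² − 8b − 15 = ((1/19)b − 93/361)(−19b − 245) + (−28200/361)
  −19b − 245 = ((6859/28200)b + 17689/5640)(−28200/361) + (0)
The last nonzero remainder is the constant −28200/361, so the polynomials are coprime and gcd = 1.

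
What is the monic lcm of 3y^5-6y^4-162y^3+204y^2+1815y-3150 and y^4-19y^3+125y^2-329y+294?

y^6-9y^5-40y^4+446y^3+129y^2-5285y+7350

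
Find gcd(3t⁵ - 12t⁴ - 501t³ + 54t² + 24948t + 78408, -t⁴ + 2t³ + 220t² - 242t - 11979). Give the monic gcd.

Apply the Euclidean algorithm:
  3t⁵ - 12t⁴ - 501t³ + 54t² + 24948t + 78408 = (-3t + 6)(-t⁴ + 2t³ + 220t² - 242t - 11979) + (147t³ - 1992t² - 9537t + 150282)
  -t⁴ + 2t³ + 220t² - 242t - 11979 = (-(1/147)t - 566/7203)(147t³ - 1992t² - 9537t + 150282) + (-(3375/2401)t² + (74250/2401)t - 408375/2401)
  147t³ - 1992t² - 9537t + 150282 = (-(117649/1125)t - 110446/125)(-(3375/2401)t² + (74250/2401)t - 408375/2401) + (0)
Last nonzero remainder: -(3375/2401)t² + (74250/2401)t - 408375/2401. Dividing through by -3375/2401 gives the monic gcd t² - 22t + 121.

t² - 22t + 121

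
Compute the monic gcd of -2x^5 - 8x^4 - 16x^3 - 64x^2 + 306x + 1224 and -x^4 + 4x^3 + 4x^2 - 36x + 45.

x^2 - 9

By polynomial division,
  -2x^5 - 8x^4 - 16x^3 - 64x^2 + 306x + 1224 = (2x + 16)(-x^4 + 4x^3 + 4x^2 - 36x + 45) + (-88x^3 - 56x^2 + 792x + 504)
  -x^4 + 4x^3 + 4x^2 - 36x + 45 = ((1/88)x - 51/968)(-88x^3 - 56x^2 + 792x + 504) + (-(962/121)x^2 + 8658/121)
  -88x^3 - 56x^2 + 792x + 504 = ((5324/481)x + 3388/481)(-(962/121)x^2 + 8658/121) + (0)
Last nonzero remainder: -(962/121)x^2 + 8658/121. Dividing through by -962/121 gives the monic gcd x^2 - 9.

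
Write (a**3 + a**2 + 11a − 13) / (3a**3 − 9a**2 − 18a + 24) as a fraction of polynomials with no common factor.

(a**2 + 2a + 13)/(3a**2 − 6a − 24)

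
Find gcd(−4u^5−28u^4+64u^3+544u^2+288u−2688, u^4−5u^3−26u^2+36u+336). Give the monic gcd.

u^3+2u^2−12u−48

Repeated division with remainder:
  −4u^5−28u^4+64u^3+544u^2+288u−2688 = (−4u−48)(u^4−5u^3−26u^2+36u+336) + (−280u^3−560u^2+3360u+13440)
  u^4−5u^3−26u^2+36u+336 = (−(1/280)u+1/40)(−280u^3−560u^2+3360u+13440) + (0)
Last nonzero remainder: −280u^3−560u^2+3360u+13440. Dividing through by −280 gives the monic gcd u^3+2u^2−12u−48.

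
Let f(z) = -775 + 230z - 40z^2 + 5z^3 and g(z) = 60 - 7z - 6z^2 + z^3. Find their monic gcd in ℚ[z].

Repeated division with remainder:
  5z^3 - 40z^2 + 230z - 775 = (5)(z^3 - 6z^2 - 7z + 60) + (-10z^2 + 265z - 1075)
  z^3 - 6z^2 - 7z + 60 = (-(1/10)z - 41/20)(-10z^2 + 265z - 1075) + ((1715/4)z - 8575/4)
  -10z^2 + 265z - 1075 = (-(8/343)z + 172/343)((1715/4)z - 8575/4) + (0)
Last nonzero remainder: (1715/4)z - 8575/4. Dividing through by 1715/4 gives the monic gcd z - 5.

-5 + z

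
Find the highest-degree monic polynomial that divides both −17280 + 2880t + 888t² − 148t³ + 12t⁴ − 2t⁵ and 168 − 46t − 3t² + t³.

24 − 10t + t²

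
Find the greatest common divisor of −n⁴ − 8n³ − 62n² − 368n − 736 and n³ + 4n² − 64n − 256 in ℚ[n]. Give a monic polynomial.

n + 4

By polynomial division,
  −n⁴ − 8n³ − 62n² − 368n − 736 = (−n − 4)(n³ + 4n² − 64n − 256) + (−110n² − 880n − 1760)
  n³ + 4n² − 64n − 256 = (−(1/110)n + 2/55)(−110n² − 880n − 1760) + (−48n − 192)
  −110n² − 880n − 1760 = ((55/24)n + 55/6)(−48n − 192) + (0)
Last nonzero remainder: −48n − 192. Dividing through by −48 gives the monic gcd n + 4.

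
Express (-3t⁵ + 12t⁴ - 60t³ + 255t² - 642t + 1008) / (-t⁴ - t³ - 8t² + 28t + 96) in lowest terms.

Repeated division with remainder:
  -3t⁵ + 12t⁴ - 60t³ + 255t² - 642t + 1008 = (3t - 15)(-t⁴ - t³ - 8t² + 28t + 96) + (-51t³ + 51t² - 510t + 2448)
  -t⁴ - t³ - 8t² + 28t + 96 = ((1/51)t + 2/51)(-51t³ + 51t² - 510t + 2448) + (0)
Last nonzero remainder: -51t³ + 51t² - 510t + 2448. Dividing through by -51 gives the monic gcd t³ - t² + 10t - 48.
Cancel t³ - t² + 10t - 48 from numerator and denominator to get the reduced form.

(3t² - 9t + 21)/(t + 2)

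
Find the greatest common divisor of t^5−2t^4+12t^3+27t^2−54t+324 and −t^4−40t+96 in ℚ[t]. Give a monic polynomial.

Repeated division with remainder:
  t^5−2t^4+12t^3+27t^2−54t+324 = (−t+2)(−t^4−40t+96) + (12t^3−13t^2+122t+132)
  −t^4−40t+96 = (−(1/12)t−13/144)(12t^3−13t^2+122t+132) + ((1295/144)t^2−(1295/72)t+1295/12)
  12t^3−13t^2+122t+132 = ((1728/1295)t+1584/1295)((1295/144)t^2−(1295/72)t+1295/12) + (0)
Last nonzero remainder: (1295/144)t^2−(1295/72)t+1295/12. Dividing through by 1295/144 gives the monic gcd t^2−2t+12.

t^2−2t+12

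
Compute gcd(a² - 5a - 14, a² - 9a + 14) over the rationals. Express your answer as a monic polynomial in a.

a - 7

By polynomial division,
  a² - 5a - 14 = (a² - 9a + 14) + (4a - 28)
  a² - 9a + 14 = ((1/4)a - 1/2)(4a - 28) + (0)
Last nonzero remainder: 4a - 28. Dividing through by 4 gives the monic gcd a - 7.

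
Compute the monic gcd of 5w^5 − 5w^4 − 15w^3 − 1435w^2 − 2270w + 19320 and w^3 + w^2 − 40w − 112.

Euclidean algorithm in ℚ[w]:
  5w^5 − 5w^4 − 15w^3 − 1435w^2 − 2270w + 19320 = (5w^2 − 10w + 195)(w^3 + w^2 − 40w − 112) + (−1470w^2 + 4410w + 41160)
  w^3 + w^2 − 40w − 112 = (−(1/1470)w − 2/735)(−1470w^2 + 4410w + 41160) + (0)
Last nonzero remainder: −1470w^2 + 4410w + 41160. Dividing through by −1470 gives the monic gcd w^2 − 3w − 28.

w^2 − 3w − 28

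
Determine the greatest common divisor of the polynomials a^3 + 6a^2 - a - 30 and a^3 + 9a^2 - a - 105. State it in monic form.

a + 5

By polynomial division,
  a^3 + 6a^2 - a - 30 = (a^3 + 9a^2 - a - 105) + (-3a^2 + 75)
  a^3 + 9a^2 - a - 105 = (-(1/3)a - 3)(-3a^2 + 75) + (24a + 120)
  -3a^2 + 75 = (-(1/8)a + 5/8)(24a + 120) + (0)
Last nonzero remainder: 24a + 120. Dividing through by 24 gives the monic gcd a + 5.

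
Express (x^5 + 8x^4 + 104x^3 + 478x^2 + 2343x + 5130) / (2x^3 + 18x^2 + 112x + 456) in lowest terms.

(x^3 + 5x^2 + 51x + 135)/(2x + 12)

Euclidean algorithm in ℚ[x]:
  x^5 + 8x^4 + 104x^3 + 478x^2 + 2343x + 5130 = ((1/2)x^2 − (1/2)x + 57/2)(2x^3 + 18x^2 + 112x + 456) + (−207x^2 − 621x − 7866)
  2x^3 + 18x^2 + 112x + 456 = (−(2/207)x − 4/69)(−207x^2 − 621x − 7866) + (0)
Last nonzero remainder: −207x^2 − 621x − 7866. Dividing through by −207 gives the monic gcd x^2 + 3x + 38.
Cancel x^2 + 3x + 38 from numerator and denominator to get the reduced form.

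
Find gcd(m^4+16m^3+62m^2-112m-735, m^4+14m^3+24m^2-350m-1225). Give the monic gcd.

m^3+19m^2+119m+245

Repeated division with remainder:
  m^4+16m^3+62m^2-112m-735 = (m^4+14m^3+24m^2-350m-1225) + (2m^3+38m^2+238m+490)
  m^4+14m^3+24m^2-350m-1225 = ((1/2)m-5/2)(2m^3+38m^2+238m+490) + (0)
Last nonzero remainder: 2m^3+38m^2+238m+490. Dividing through by 2 gives the monic gcd m^3+19m^2+119m+245.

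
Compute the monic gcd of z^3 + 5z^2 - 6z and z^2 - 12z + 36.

1

Apply the Euclidean algorithm:
  z^3 + 5z^2 - 6z = (z + 17)(z^2 - 12z + 36) + (162z - 612)
  z^2 - 12z + 36 = ((1/162)z - 37/729)(162z - 612) + (400/81)
  162z - 612 = ((6561/200)z - 12393/100)(400/81) + (0)
The last nonzero remainder is the constant 400/81, so the polynomials are coprime and gcd = 1.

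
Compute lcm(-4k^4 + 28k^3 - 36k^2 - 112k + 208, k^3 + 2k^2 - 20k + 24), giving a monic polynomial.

Repeated division with remainder:
  -4k^4 + 28k^3 - 36k^2 - 112k + 208 = (-4k + 36)(k^3 + 2k^2 - 20k + 24) + (-188k^2 + 704k - 656)
  k^3 + 2k^2 - 20k + 24 = (-(1/188)k - 135/4418)(-188k^2 + 704k - 656) + (-(4368/2209)k + 8736/2209)
  -188k^2 + 704k - 656 = ((103823/1092)k - 90569/546)(-(4368/2209)k + 8736/2209) + (0)
Last nonzero remainder: -(4368/2209)k + 8736/2209. Dividing through by -4368/2209 gives the monic gcd k - 2.
Then lcm(f, g) = f·g / gcd(f, g); expanding and making the result monic gives the answer.

k^6 - 3k^5 - 31k^4 + 148k^3 - 48k^2 - 544k + 624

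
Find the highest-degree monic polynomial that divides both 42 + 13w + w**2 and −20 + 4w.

1

By polynomial division,
  w**2 + 13w + 42 = ((1/4)w + 9/2)(4w − 20) + (132)
  4w − 20 = ((1/33)w − 5/33)(132) + (0)
The last nonzero remainder is the constant 132, so the polynomials are coprime and gcd = 1.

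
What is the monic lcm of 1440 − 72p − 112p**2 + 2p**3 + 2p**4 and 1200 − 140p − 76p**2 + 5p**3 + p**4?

Repeated division with remainder:
  2p**4 + 2p**3 − 112p**2 − 72p + 1440 = (2)(p**4 + 5p**3 − 76p**2 − 140p + 1200) + (−8p**3 + 40p**2 + 208p − 960)
  p**4 + 5p**3 − 76p**2 − 140p + 1200 = (−(1/8)p − 5/4)(−8p**3 + 40p**2 + 208p − 960) + (0)
Last nonzero remainder: −8p**3 + 40p**2 + 208p − 960. Dividing through by −8 gives the monic gcd p**3 − 5p**2 − 26p + 120.
Then lcm(f, g) = f·g / gcd(f, g); expanding and making the result monic gives the answer.

7200 + 360p − 596p**2 − 46p**3 + 11p**4 + p**5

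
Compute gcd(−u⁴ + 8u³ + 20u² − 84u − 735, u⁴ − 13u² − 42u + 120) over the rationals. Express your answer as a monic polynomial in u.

u² + 6u + 15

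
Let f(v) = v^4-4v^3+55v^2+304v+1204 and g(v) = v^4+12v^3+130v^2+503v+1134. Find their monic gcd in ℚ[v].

v^2+5v+14

By polynomial division,
  v^4-4v^3+55v^2+304v+1204 = (v^4+12v^3+130v^2+503v+1134) + (-16v^3-75v^2-199v+70)
  v^4+12v^3+130v^2+503v+1134 = (-(1/16)v-117/256)(-16v^3-75v^2-199v+70) + ((21321/256)v^2+(106605/256)v+149247/128)
  -16v^3-75v^2-199v+70 = (-(4096/21321)v+1280/21321)((21321/256)v^2+(106605/256)v+149247/128) + (0)
Last nonzero remainder: (21321/256)v^2+(106605/256)v+149247/128. Dividing through by 21321/256 gives the monic gcd v^2+5v+14.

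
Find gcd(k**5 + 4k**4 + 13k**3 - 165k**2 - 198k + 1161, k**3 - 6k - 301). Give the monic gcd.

By polynomial division,
  k**5 + 4k**4 + 13k**3 - 165k**2 - 198k + 1161 = (k**2 + 4k + 19)(k**3 - 6k - 301) + (160k**2 + 1120k + 6880)
  k**3 - 6k - 301 = ((1/160)k - 7/160)(160k**2 + 1120k + 6880) + (0)
Last nonzero remainder: 160k**2 + 1120k + 6880. Dividing through by 160 gives the monic gcd k**2 + 7k + 43.

k**2 + 7k + 43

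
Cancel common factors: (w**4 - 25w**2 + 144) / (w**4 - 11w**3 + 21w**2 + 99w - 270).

(w**2 - 16)/(w**2 - 11w + 30)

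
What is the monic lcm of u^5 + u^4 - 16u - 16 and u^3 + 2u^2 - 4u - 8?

By polynomial division,
  u^5 + u^4 - 16u - 16 = (u^2 - u + 6)(u^3 + 2u^2 - 4u - 8) + (-8u^2 + 32)
  u^3 + 2u^2 - 4u - 8 = (-(1/8)u - 1/4)(-8u^2 + 32) + (0)
Last nonzero remainder: -8u^2 + 32. Dividing through by -8 gives the monic gcd u^2 - 4.
Then lcm(f, g) = f·g / gcd(f, g); expanding and making the result monic gives the answer.

u^6 + 3u^5 + 2u^4 - 16u^2 - 48u - 32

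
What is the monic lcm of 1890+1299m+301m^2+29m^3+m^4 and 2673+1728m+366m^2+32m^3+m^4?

Repeated division with remainder:
  m^4+29m^3+301m^2+1299m+1890 = (m^4+32m^3+366m^2+1728m+2673) + (−3m^3−65m^2−429m−783)
  m^4+32m^3+366m^2+1728m+2673 = (−(1/3)m−31/9)(−3m^3−65m^2−429m−783) + (−(8/9)m^2−(32/3)m−24)
  −3m^3−65m^2−429m−783 = ((27/8)m+261/8)(−(8/9)m^2−(32/3)m−24) + (0)
Last nonzero remainder: −(8/9)m^2−(32/3)m−24. Dividing through by −8/9 gives the monic gcd m^2+12m+27.
Then lcm(f, g) = f·g / gcd(f, g); expanding and making the result monic gives the answer.

187110+166401m+57669m^2+10190m^3+980m^4+49m^5+m^6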